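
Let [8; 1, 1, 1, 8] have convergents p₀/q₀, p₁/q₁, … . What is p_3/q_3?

26/3

Using pₖ = aₖpₖ₋₁ + pₖ₋₂, qₖ = aₖqₖ₋₁ + qₖ₋₂ (with p₋₁=1, p₋₂=0, q₋₁=0, q₋₂=1):
  k=0: a=8, p=8, q=1
  k=1: a=1, p=9, q=1
  k=2: a=1, p=17, q=2
  k=3: a=1, p=26, q=3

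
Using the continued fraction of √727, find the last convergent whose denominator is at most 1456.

38557/1430

√727 = [26; 1, 25, 1, 52, …] (period length 4).
Convergents:
  p_0/q_0 = 26/1
  p_1/q_1 = 27/1
  p_2/q_2 = 701/26
  p_3/q_3 = 728/27
  p_4/q_4 = 38557/1430
  p_5/q_5 = 39285/1457
q_4 = 1430 ≤ 1456 < 1457 = q_5, so the answer is 38557/1430.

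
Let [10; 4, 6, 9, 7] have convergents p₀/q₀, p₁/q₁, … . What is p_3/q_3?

2345/229

Using pₖ = aₖpₖ₋₁ + pₖ₋₂, qₖ = aₖqₖ₋₁ + qₖ₋₂ (with p₋₁=1, p₋₂=0, q₋₁=0, q₋₂=1):
  k=0: a=10, p=10, q=1
  k=1: a=4, p=41, q=4
  k=2: a=6, p=256, q=25
  k=3: a=9, p=2345, q=229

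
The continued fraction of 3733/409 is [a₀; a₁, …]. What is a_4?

2

3733 = 9·409 + 52   →  a_0 = 9
409 = 7·52 + 45   →  a_1 = 7
52 = 1·45 + 7   →  a_2 = 1
45 = 6·7 + 3   →  a_3 = 6
7 = 2·3 + 1   →  a_4 = 2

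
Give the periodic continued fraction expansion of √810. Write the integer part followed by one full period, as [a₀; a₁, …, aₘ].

[28; 2, 5, 1, 4, 1, 5, 2, 56]

a₀ = ⌊√810⌋ = 28.
With m₀=0, d₀=1 and mₖ₊₁ = dₖaₖ − mₖ, dₖ₊₁ = (n − mₖ₊₁²)/dₖ, aₖ₊₁ = ⌊(a₀+mₖ₊₁)/dₖ₊₁⌋:
  k=1: m=28, d=26, a=2
  k=2: m=24, d=9, a=5
  k=3: m=21, d=41, a=1
  k=4: m=20, d=10, a=4
  k=5: m=20, d=41, a=1
  k=6: m=21, d=9, a=5
  k=7: m=24, d=26, a=2
  k=8: m=28, d=1, a=56
d=1 and a=2a₀=56 at k=8, so the next step gives (m, d) = (28, 26) again — its k=1 value — and the period has length 8.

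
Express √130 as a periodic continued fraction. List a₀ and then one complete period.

[11; 2, 2, 22]

a₀ = ⌊√130⌋ = 11.
With m₀=0, d₀=1 and mₖ₊₁ = dₖaₖ − mₖ, dₖ₊₁ = (n − mₖ₊₁²)/dₖ, aₖ₊₁ = ⌊(a₀+mₖ₊₁)/dₖ₊₁⌋:
  k=1: m=11, d=9, a=2
  k=2: m=7, d=9, a=2
  k=3: m=11, d=1, a=22
d=1 and a=2a₀=22 at k=3, so the next step gives (m, d) = (11, 9) again — its k=1 value — and the period has length 3.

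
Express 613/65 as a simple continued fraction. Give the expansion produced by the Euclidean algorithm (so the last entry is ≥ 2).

613 = 9*65 + 28
65 = 2*28 + 9
28 = 3*9 + 1
9 = 9*1 + 0  (stop)
So 613/65 = [9; 2, 3, 9].

[9; 2, 3, 9]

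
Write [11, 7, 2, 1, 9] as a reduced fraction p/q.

2372/213

Using pₖ = aₖpₖ₋₁ + pₖ₋₂ and qₖ = aₖqₖ₋₁ + qₖ₋₂:
  k=0: a=11, p=11, q=1
  k=1: a=7, p=78, q=7
  k=2: a=2, p=167, q=15
  k=3: a=1, p=245, q=22
  k=4: a=9, p=2372, q=213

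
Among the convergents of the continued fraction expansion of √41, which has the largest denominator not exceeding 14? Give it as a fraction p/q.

32/5

√41 = [6; 2, 2, 12, …] (period length 3).
Convergents:
  p_0/q_0 = 6/1
  p_1/q_1 = 13/2
  p_2/q_2 = 32/5
  p_3/q_3 = 397/62
q_2 = 5 ≤ 14 < 62 = q_3, so the answer is 32/5.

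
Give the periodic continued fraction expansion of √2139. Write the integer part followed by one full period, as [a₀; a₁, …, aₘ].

[46; 4, 92]

a₀ = ⌊√2139⌋ = 46.
With m₀=0, d₀=1 and mₖ₊₁ = dₖaₖ − mₖ, dₖ₊₁ = (n − mₖ₊₁²)/dₖ, aₖ₊₁ = ⌊(a₀+mₖ₊₁)/dₖ₊₁⌋:
  k=1: m=46, d=23, a=4
  k=2: m=46, d=1, a=92
d=1 and a=2a₀=92 at k=2, so the next step gives (m, d) = (46, 23) again — its k=1 value — and the period has length 2.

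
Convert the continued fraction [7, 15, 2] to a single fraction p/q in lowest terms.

Fold from the inside: start with 2/1.
  15 + 1/2 = 31/2
  7 + 2/31 = 219/31

219/31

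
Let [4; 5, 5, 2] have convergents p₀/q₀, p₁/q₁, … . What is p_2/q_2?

109/26

Using pₖ = aₖpₖ₋₁ + pₖ₋₂, qₖ = aₖqₖ₋₁ + qₖ₋₂ (with p₋₁=1, p₋₂=0, q₋₁=0, q₋₂=1):
  k=0: a=4, p=4, q=1
  k=1: a=5, p=21, q=5
  k=2: a=5, p=109, q=26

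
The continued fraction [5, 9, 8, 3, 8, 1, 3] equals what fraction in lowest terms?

Fold from the inside: start with 3/1.
  1 + 1/3 = 4/3
  8 + 3/4 = 35/4
  3 + 4/35 = 109/35
  8 + 35/109 = 907/109
  9 + 109/907 = 8272/907
  5 + 907/8272 = 42267/8272

42267/8272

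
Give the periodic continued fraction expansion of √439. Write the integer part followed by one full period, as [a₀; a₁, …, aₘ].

[20; 1, 19, 1, 40]

a₀ = ⌊√439⌋ = 20.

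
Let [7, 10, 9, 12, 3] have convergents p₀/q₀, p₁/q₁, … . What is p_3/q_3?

Using pₖ = aₖpₖ₋₁ + pₖ₋₂, qₖ = aₖqₖ₋₁ + qₖ₋₂ (with p₋₁=1, p₋₂=0, q₋₁=0, q₋₂=1):
  k=0: a=7, p=7, q=1
  k=1: a=10, p=71, q=10
  k=2: a=9, p=646, q=91
  k=3: a=12, p=7823, q=1102

7823/1102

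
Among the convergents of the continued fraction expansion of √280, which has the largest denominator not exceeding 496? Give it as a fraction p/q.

8216/491

√280 = [16; 1, 2, 1, 2, 1, 32, …] (period length 6).
Convergents:
  p_0/q_0 = 16/1
  p_1/q_1 = 17/1
  p_2/q_2 = 50/3
  p_3/q_3 = 67/4
  p_4/q_4 = 184/11
  p_5/q_5 = 251/15
  p_6/q_6 = 8216/491
  p_7/q_7 = 8467/506
q_6 = 491 ≤ 496 < 506 = q_7, so the answer is 8216/491.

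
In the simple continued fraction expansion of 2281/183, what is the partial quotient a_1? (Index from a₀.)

2281 = 12·183 + 85   →  a_0 = 12
183 = 2·85 + 13   →  a_1 = 2

2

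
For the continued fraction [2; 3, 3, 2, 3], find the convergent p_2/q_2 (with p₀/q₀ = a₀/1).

Using pₖ = aₖpₖ₋₁ + pₖ₋₂, qₖ = aₖqₖ₋₁ + qₖ₋₂ (with p₋₁=1, p₋₂=0, q₋₁=0, q₋₂=1):
  k=0: a=2, p=2, q=1
  k=1: a=3, p=7, q=3
  k=2: a=3, p=23, q=10

23/10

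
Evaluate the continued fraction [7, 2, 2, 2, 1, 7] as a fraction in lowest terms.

Fold from the inside: start with 7/1.
  1 + 1/7 = 8/7
  2 + 7/8 = 23/8
  2 + 8/23 = 54/23
  2 + 23/54 = 131/54
  7 + 54/131 = 971/131

971/131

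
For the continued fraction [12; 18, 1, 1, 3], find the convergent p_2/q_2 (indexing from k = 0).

Using pₖ = aₖpₖ₋₁ + pₖ₋₂, qₖ = aₖqₖ₋₁ + qₖ₋₂ (with p₋₁=1, p₋₂=0, q₋₁=0, q₋₂=1):
  k=0: a=12, p=12, q=1
  k=1: a=18, p=217, q=18
  k=2: a=1, p=229, q=19

229/19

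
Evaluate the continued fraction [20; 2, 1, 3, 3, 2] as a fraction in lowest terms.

1690/83

Using pₖ = aₖpₖ₋₁ + pₖ₋₂ and qₖ = aₖqₖ₋₁ + qₖ₋₂:
  k=0: a=20, p=20, q=1
  k=1: a=2, p=41, q=2
  k=2: a=1, p=61, q=3
  k=3: a=3, p=224, q=11
  k=4: a=3, p=733, q=36
  k=5: a=2, p=1690, q=83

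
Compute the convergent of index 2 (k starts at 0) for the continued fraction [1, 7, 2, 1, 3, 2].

17/15

Using pₖ = aₖpₖ₋₁ + pₖ₋₂, qₖ = aₖqₖ₋₁ + qₖ₋₂ (with p₋₁=1, p₋₂=0, q₋₁=0, q₋₂=1):
  k=0: a=1, p=1, q=1
  k=1: a=7, p=8, q=7
  k=2: a=2, p=17, q=15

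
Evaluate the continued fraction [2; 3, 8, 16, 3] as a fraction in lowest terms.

Using pₖ = aₖpₖ₋₁ + pₖ₋₂ and qₖ = aₖqₖ₋₁ + qₖ₋₂:
  k=0: a=2, p=2, q=1
  k=1: a=3, p=7, q=3
  k=2: a=8, p=58, q=25
  k=3: a=16, p=935, q=403
  k=4: a=3, p=2863, q=1234

2863/1234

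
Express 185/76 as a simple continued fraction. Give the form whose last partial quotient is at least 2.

185 = 2·76 + 33
76 = 2·33 + 10
33 = 3·10 + 3
10 = 3·3 + 1
3 = 3·1 + 0  (stop)
So 185/76 = [2; 2, 3, 3, 3].

[2; 2, 3, 3, 3]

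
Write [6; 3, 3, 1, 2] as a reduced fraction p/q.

227/36

Fold from the inside: start with 2/1.
  1 + 1/2 = 3/2
  3 + 2/3 = 11/3
  3 + 3/11 = 36/11
  6 + 11/36 = 227/36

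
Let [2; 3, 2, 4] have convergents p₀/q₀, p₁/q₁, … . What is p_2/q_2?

Using pₖ = aₖpₖ₋₁ + pₖ₋₂, qₖ = aₖqₖ₋₁ + qₖ₋₂ (with p₋₁=1, p₋₂=0, q₋₁=0, q₋₂=1):
  k=0: a=2, p=2, q=1
  k=1: a=3, p=7, q=3
  k=2: a=2, p=16, q=7

16/7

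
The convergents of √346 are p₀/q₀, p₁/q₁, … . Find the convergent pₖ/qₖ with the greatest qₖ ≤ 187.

√346 = [18; 1, 1, 1, 1, 36, …] (period length 5).
Convergents:
  p_0/q_0 = 18/1
  p_1/q_1 = 19/1
  p_2/q_2 = 37/2
  p_3/q_3 = 56/3
  p_4/q_4 = 93/5
  p_5/q_5 = 3404/183
  p_6/q_6 = 3497/188
q_5 = 183 ≤ 187 < 188 = q_6, so the answer is 3404/183.

3404/183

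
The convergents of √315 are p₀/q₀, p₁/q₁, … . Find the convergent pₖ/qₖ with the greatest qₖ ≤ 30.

71/4

√315 = [17; 1, 2, 1, 34, …] (period length 4).
Convergents:
  p_0/q_0 = 17/1
  p_1/q_1 = 18/1
  p_2/q_2 = 53/3
  p_3/q_3 = 71/4
  p_4/q_4 = 2467/139
q_3 = 4 ≤ 30 < 139 = q_4, so the answer is 71/4.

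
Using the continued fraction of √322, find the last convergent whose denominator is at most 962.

√322 = [17; 1, 16, 1, 34, …] (period length 4).
Convergents:
  p_0/q_0 = 17/1
  p_1/q_1 = 18/1
  p_2/q_2 = 305/17
  p_3/q_3 = 323/18
  p_4/q_4 = 11287/629
  p_5/q_5 = 11610/647
  p_6/q_6 = 197047/10981
q_5 = 647 ≤ 962 < 10981 = q_6, so the answer is 11610/647.

11610/647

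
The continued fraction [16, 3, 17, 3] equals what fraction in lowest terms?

Using pₖ = aₖpₖ₋₁ + pₖ₋₂ and qₖ = aₖqₖ₋₁ + qₖ₋₂:
  k=0: a=16, p=16, q=1
  k=1: a=3, p=49, q=3
  k=2: a=17, p=849, q=52
  k=3: a=3, p=2596, q=159

2596/159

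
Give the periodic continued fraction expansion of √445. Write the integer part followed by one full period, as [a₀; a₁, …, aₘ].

a₀ = ⌊√445⌋ = 21.
With m₀=0, d₀=1 and mₖ₊₁ = dₖaₖ − mₖ, dₖ₊₁ = (n − mₖ₊₁²)/dₖ, aₖ₊₁ = ⌊(a₀+mₖ₊₁)/dₖ₊₁⌋:
  k=1: m=21, d=4, a=10
  k=2: m=19, d=21, a=1
  k=3: m=2, d=21, a=1
  k=4: m=19, d=4, a=10
  k=5: m=21, d=1, a=42
d=1 and a=2a₀=42 at k=5, so the next step gives (m, d) = (21, 4) again — its k=1 value — and the period has length 5.

[21; 10, 1, 1, 10, 42]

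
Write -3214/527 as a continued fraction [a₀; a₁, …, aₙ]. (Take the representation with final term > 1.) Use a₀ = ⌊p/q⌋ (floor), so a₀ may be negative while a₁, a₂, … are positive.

[-7; 1, 9, 7, 2, 3]

-3214 = -7·527 + 475
527 = 1·475 + 52
475 = 9·52 + 7
52 = 7·7 + 3
7 = 2·3 + 1
3 = 3·1 + 0  (stop)
So -3214/527 = [-7; 1, 9, 7, 2, 3].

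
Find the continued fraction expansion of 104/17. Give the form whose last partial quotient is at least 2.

104 = 6×17 + 2
17 = 8×2 + 1
2 = 2×1 + 0  (stop)
So 104/17 = [6; 8, 2].

[6; 8, 2]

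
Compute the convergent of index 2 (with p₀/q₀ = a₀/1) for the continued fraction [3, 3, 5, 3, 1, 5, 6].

Using pₖ = aₖpₖ₋₁ + pₖ₋₂, qₖ = aₖqₖ₋₁ + qₖ₋₂ (with p₋₁=1, p₋₂=0, q₋₁=0, q₋₂=1):
  k=0: a=3, p=3, q=1
  k=1: a=3, p=10, q=3
  k=2: a=5, p=53, q=16

53/16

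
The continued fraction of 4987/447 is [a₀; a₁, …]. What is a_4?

4987 = 11·447 + 70   →  a_0 = 11
447 = 6·70 + 27   →  a_1 = 6
70 = 2·27 + 16   →  a_2 = 2
27 = 1·16 + 11   →  a_3 = 1
16 = 1·11 + 5   →  a_4 = 1

1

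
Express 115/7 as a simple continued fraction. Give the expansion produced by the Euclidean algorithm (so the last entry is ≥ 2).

[16; 2, 3]

115 = 16·7 + 3
7 = 2·3 + 1
3 = 3·1 + 0  (stop)
So 115/7 = [16; 2, 3].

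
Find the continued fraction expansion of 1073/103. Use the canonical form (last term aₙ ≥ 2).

[10; 2, 2, 1, 1, 8]

1073 = 10*103 + 43
103 = 2*43 + 17
43 = 2*17 + 9
17 = 1*9 + 8
9 = 1*8 + 1
8 = 8*1 + 0  (stop)
So 1073/103 = [10; 2, 2, 1, 1, 8].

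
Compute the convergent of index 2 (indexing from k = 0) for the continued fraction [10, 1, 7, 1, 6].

Using pₖ = aₖpₖ₋₁ + pₖ₋₂, qₖ = aₖqₖ₋₁ + qₖ₋₂ (with p₋₁=1, p₋₂=0, q₋₁=0, q₋₂=1):
  k=0: a=10, p=10, q=1
  k=1: a=1, p=11, q=1
  k=2: a=7, p=87, q=8

87/8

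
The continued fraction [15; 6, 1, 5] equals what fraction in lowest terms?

Fold from the inside: start with 5/1.
  1 + 1/5 = 6/5
  6 + 5/6 = 41/6
  15 + 6/41 = 621/41

621/41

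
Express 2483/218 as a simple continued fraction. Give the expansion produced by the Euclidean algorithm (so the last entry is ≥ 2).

2483 = 11·218 + 85
218 = 2·85 + 48
85 = 1·48 + 37
48 = 1·37 + 11
37 = 3·11 + 4
11 = 2·4 + 3
4 = 1·3 + 1
3 = 3·1 + 0  (stop)
So 2483/218 = [11; 2, 1, 1, 3, 2, 1, 3].

[11; 2, 1, 1, 3, 2, 1, 3]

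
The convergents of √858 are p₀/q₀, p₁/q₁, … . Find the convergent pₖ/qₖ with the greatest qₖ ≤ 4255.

√858 = [29; 3, 2, 3, 58, …] (period length 4).
Convergents:
  p_0/q_0 = 29/1
  p_1/q_1 = 88/3
  p_2/q_2 = 205/7
  p_3/q_3 = 703/24
  p_4/q_4 = 40979/1399
  p_5/q_5 = 123640/4221
  p_6/q_6 = 288259/9841
q_5 = 4221 ≤ 4255 < 9841 = q_6, so the answer is 123640/4221.

123640/4221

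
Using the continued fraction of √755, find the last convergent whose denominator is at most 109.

1209/44

√755 = [27; 2, 10, 2, 54, …] (period length 4).
Convergents:
  p_0/q_0 = 27/1
  p_1/q_1 = 55/2
  p_2/q_2 = 577/21
  p_3/q_3 = 1209/44
  p_4/q_4 = 65863/2397
q_3 = 44 ≤ 109 < 2397 = q_4, so the answer is 1209/44.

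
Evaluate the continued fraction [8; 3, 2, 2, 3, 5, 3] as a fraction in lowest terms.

Using pₖ = aₖpₖ₋₁ + pₖ₋₂ and qₖ = aₖqₖ₋₁ + qₖ₋₂:
  k=0: a=8, p=8, q=1
  k=1: a=3, p=25, q=3
  k=2: a=2, p=58, q=7
  k=3: a=2, p=141, q=17
  k=4: a=3, p=481, q=58
  k=5: a=5, p=2546, q=307
  k=6: a=3, p=8119, q=979

8119/979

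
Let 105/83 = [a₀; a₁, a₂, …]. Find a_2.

105 = 1·83 + 22   →  a_0 = 1
83 = 3·22 + 17   →  a_1 = 3
22 = 1·17 + 5   →  a_2 = 1

1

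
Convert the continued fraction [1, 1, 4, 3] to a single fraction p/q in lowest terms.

29/16

Using pₖ = aₖpₖ₋₁ + pₖ₋₂ and qₖ = aₖqₖ₋₁ + qₖ₋₂:
  k=0: a=1, p=1, q=1
  k=1: a=1, p=2, q=1
  k=2: a=4, p=9, q=5
  k=3: a=3, p=29, q=16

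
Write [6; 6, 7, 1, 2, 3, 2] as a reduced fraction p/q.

6687/1085

Fold from the inside: start with 2/1.
  3 + 1/2 = 7/2
  2 + 2/7 = 16/7
  1 + 7/16 = 23/16
  7 + 16/23 = 177/23
  6 + 23/177 = 1085/177
  6 + 177/1085 = 6687/1085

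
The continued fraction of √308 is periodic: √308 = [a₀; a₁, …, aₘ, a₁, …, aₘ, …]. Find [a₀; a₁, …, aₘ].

a₀ = ⌊√308⌋ = 17.
With m₀=0, d₀=1 and mₖ₊₁ = dₖaₖ − mₖ, dₖ₊₁ = (n − mₖ₊₁²)/dₖ, aₖ₊₁ = ⌊(a₀+mₖ₊₁)/dₖ₊₁⌋:
  k=1: m=17, d=19, a=1
  k=2: m=2, d=16, a=1
  k=3: m=14, d=7, a=4
  k=4: m=14, d=16, a=1
  k=5: m=2, d=19, a=1
  k=6: m=17, d=1, a=34
d=1 and a=2a₀=34 at k=6, so the next step gives (m, d) = (17, 19) again — its k=1 value — and the period has length 6.

[17; 1, 1, 4, 1, 1, 34]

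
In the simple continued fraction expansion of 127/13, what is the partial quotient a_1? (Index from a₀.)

127 = 9·13 + 10   →  a_0 = 9
13 = 1·10 + 3   →  a_1 = 1

1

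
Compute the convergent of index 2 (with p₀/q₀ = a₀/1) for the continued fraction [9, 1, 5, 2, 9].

59/6

Using pₖ = aₖpₖ₋₁ + pₖ₋₂, qₖ = aₖqₖ₋₁ + qₖ₋₂ (with p₋₁=1, p₋₂=0, q₋₁=0, q₋₂=1):
  k=0: a=9, p=9, q=1
  k=1: a=1, p=10, q=1
  k=2: a=5, p=59, q=6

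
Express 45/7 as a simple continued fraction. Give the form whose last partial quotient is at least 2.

[6; 2, 3]

45 = 6*7 + 3
7 = 2*3 + 1
3 = 3*1 + 0  (stop)
So 45/7 = [6; 2, 3].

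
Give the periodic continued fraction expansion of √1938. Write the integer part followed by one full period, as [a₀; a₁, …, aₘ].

a₀ = ⌊√1938⌋ = 44.
With m₀=0, d₀=1 and mₖ₊₁ = dₖaₖ − mₖ, dₖ₊₁ = (n − mₖ₊₁²)/dₖ, aₖ₊₁ = ⌊(a₀+mₖ₊₁)/dₖ₊₁⌋:
  k=1: m=44, d=2, a=44
  k=2: m=44, d=1, a=88
d=1 and a=2a₀=88 at k=2, so the next step gives (m, d) = (44, 2) again — its k=1 value — and the period has length 2.

[44; 44, 88]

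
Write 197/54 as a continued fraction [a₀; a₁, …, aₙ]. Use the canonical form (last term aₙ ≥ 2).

197 = 3×54 + 35
54 = 1×35 + 19
35 = 1×19 + 16
19 = 1×16 + 3
16 = 5×3 + 1
3 = 3×1 + 0  (stop)
So 197/54 = [3; 1, 1, 1, 5, 3].

[3; 1, 1, 1, 5, 3]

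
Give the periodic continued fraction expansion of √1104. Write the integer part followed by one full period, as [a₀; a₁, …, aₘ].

[33; 4, 2, 2, 2, 4, 66]

a₀ = ⌊√1104⌋ = 33.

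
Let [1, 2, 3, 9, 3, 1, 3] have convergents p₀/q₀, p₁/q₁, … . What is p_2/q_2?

Using pₖ = aₖpₖ₋₁ + pₖ₋₂, qₖ = aₖqₖ₋₁ + qₖ₋₂ (with p₋₁=1, p₋₂=0, q₋₁=0, q₋₂=1):
  k=0: a=1, p=1, q=1
  k=1: a=2, p=3, q=2
  k=2: a=3, p=10, q=7

10/7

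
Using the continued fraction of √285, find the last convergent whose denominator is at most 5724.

√285 = [16; 1, 7, 2, 7, 1, 32, …] (period length 6).
Convergents:
  p_0/q_0 = 16/1
  p_1/q_1 = 17/1
  p_2/q_2 = 135/8
  p_3/q_3 = 287/17
  p_4/q_4 = 2144/127
  p_5/q_5 = 2431/144
  p_6/q_6 = 79936/4735
  p_7/q_7 = 82367/4879
  p_8/q_8 = 656505/38888
q_7 = 4879 ≤ 5724 < 38888 = q_8, so the answer is 82367/4879.

82367/4879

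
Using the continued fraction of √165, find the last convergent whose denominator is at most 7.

√165 = [12; 1, 5, 2, 5, 1, 24, …] (period length 6).
Convergents:
  p_0/q_0 = 12/1
  p_1/q_1 = 13/1
  p_2/q_2 = 77/6
  p_3/q_3 = 167/13
q_2 = 6 ≤ 7 < 13 = q_3, so the answer is 77/6.

77/6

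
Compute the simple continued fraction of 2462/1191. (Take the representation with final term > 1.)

[2; 14, 1, 7, 1, 8]

2462 = 2·1191 + 80
1191 = 14·80 + 71
80 = 1·71 + 9
71 = 7·9 + 8
9 = 1·8 + 1
8 = 8·1 + 0  (stop)
So 2462/1191 = [2; 14, 1, 7, 1, 8].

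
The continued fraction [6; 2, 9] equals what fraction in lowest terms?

123/19

Using pₖ = aₖpₖ₋₁ + pₖ₋₂ and qₖ = aₖqₖ₋₁ + qₖ₋₂:
  k=0: a=6, p=6, q=1
  k=1: a=2, p=13, q=2
  k=2: a=9, p=123, q=19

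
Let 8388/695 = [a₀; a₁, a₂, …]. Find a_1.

14

8388 = 12·695 + 48   →  a_0 = 12
695 = 14·48 + 23   →  a_1 = 14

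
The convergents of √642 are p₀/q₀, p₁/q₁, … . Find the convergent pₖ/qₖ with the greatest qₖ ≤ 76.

√642 = [25; 2, 1, 24, 1, 2, 50, …] (period length 6).
Convergents:
  p_0/q_0 = 25/1
  p_1/q_1 = 51/2
  p_2/q_2 = 76/3
  p_3/q_3 = 1875/74
  p_4/q_4 = 1951/77
q_3 = 74 ≤ 76 < 77 = q_4, so the answer is 1875/74.

1875/74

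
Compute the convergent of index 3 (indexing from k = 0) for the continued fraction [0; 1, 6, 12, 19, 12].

Using pₖ = aₖpₖ₋₁ + pₖ₋₂, qₖ = aₖqₖ₋₁ + qₖ₋₂ (with p₋₁=1, p₋₂=0, q₋₁=0, q₋₂=1):
  k=0: a=0, p=0, q=1
  k=1: a=1, p=1, q=1
  k=2: a=6, p=6, q=7
  k=3: a=12, p=73, q=85

73/85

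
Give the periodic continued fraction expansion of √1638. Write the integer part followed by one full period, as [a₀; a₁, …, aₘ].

[40; 2, 8, 2, 80]

a₀ = ⌊√1638⌋ = 40.
With m₀=0, d₀=1 and mₖ₊₁ = dₖaₖ − mₖ, dₖ₊₁ = (n − mₖ₊₁²)/dₖ, aₖ₊₁ = ⌊(a₀+mₖ₊₁)/dₖ₊₁⌋:
  k=1: m=40, d=38, a=2
  k=2: m=36, d=9, a=8
  k=3: m=36, d=38, a=2
  k=4: m=40, d=1, a=80
d=1 and a=2a₀=80 at k=4, so the next step gives (m, d) = (40, 38) again — its k=1 value — and the period has length 4.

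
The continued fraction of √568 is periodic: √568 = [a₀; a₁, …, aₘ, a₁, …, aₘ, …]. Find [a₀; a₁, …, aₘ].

[23; 1, 4, 1, 46]

a₀ = ⌊√568⌋ = 23.
With m₀=0, d₀=1 and mₖ₊₁ = dₖaₖ − mₖ, dₖ₊₁ = (n − mₖ₊₁²)/dₖ, aₖ₊₁ = ⌊(a₀+mₖ₊₁)/dₖ₊₁⌋:
  k=1: m=23, d=39, a=1
  k=2: m=16, d=8, a=4
  k=3: m=16, d=39, a=1
  k=4: m=23, d=1, a=46
d=1 and a=2a₀=46 at k=4, so the next step gives (m, d) = (23, 39) again — its k=1 value — and the period has length 4.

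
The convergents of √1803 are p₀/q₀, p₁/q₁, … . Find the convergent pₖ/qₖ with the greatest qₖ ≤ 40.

552/13

√1803 = [42; 2, 6, 28, 6, 2, 84, …] (period length 6).
Convergents:
  p_0/q_0 = 42/1
  p_1/q_1 = 85/2
  p_2/q_2 = 552/13
  p_3/q_3 = 15541/366
q_2 = 13 ≤ 40 < 366 = q_3, so the answer is 552/13.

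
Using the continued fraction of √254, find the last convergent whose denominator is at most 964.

8144/511

√254 = [15; 1, 14, 1, 30, …] (period length 4).
Convergents:
  p_0/q_0 = 15/1
  p_1/q_1 = 16/1
  p_2/q_2 = 239/15
  p_3/q_3 = 255/16
  p_4/q_4 = 7889/495
  p_5/q_5 = 8144/511
  p_6/q_6 = 121905/7649
q_5 = 511 ≤ 964 < 7649 = q_6, so the answer is 8144/511.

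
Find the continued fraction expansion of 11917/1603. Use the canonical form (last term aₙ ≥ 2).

[7; 2, 3, 3, 2, 1, 6, 3]

11917 = 7*1603 + 696
1603 = 2*696 + 211
696 = 3*211 + 63
211 = 3*63 + 22
63 = 2*22 + 19
22 = 1*19 + 3
19 = 6*3 + 1
3 = 3*1 + 0  (stop)
So 11917/1603 = [7; 2, 3, 3, 2, 1, 6, 3].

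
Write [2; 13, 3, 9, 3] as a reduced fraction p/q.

Using pₖ = aₖpₖ₋₁ + pₖ₋₂ and qₖ = aₖqₖ₋₁ + qₖ₋₂:
  k=0: a=2, p=2, q=1
  k=1: a=13, p=27, q=13
  k=2: a=3, p=83, q=40
  k=3: a=9, p=774, q=373
  k=4: a=3, p=2405, q=1159

2405/1159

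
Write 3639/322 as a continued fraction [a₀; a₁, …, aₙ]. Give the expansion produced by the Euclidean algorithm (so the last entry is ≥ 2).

[11; 3, 3, 7, 1, 3]

3639 = 11·322 + 97
322 = 3·97 + 31
97 = 3·31 + 4
31 = 7·4 + 3
4 = 1·3 + 1
3 = 3·1 + 0  (stop)
So 3639/322 = [11; 3, 3, 7, 1, 3].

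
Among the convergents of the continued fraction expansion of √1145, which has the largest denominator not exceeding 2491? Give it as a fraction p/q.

√1145 = [33; 1, 5, 5, 1, 66, …] (period length 5).
Convergents:
  p_0/q_0 = 33/1
  p_1/q_1 = 34/1
  p_2/q_2 = 203/6
  p_3/q_3 = 1049/31
  p_4/q_4 = 1252/37
  p_5/q_5 = 83681/2473
  p_6/q_6 = 84933/2510
q_5 = 2473 ≤ 2491 < 2510 = q_6, so the answer is 83681/2473.

83681/2473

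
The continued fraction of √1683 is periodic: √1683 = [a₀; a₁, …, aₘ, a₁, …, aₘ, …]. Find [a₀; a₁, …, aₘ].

a₀ = ⌊√1683⌋ = 41.
With m₀=0, d₀=1 and mₖ₊₁ = dₖaₖ − mₖ, dₖ₊₁ = (n − mₖ₊₁²)/dₖ, aₖ₊₁ = ⌊(a₀+mₖ₊₁)/dₖ₊₁⌋:
  k=1: m=41, d=2, a=41
  k=2: m=41, d=1, a=82
d=1 and a=2a₀=82 at k=2, so the next step gives (m, d) = (41, 2) again — its k=1 value — and the period has length 2.

[41; 41, 82]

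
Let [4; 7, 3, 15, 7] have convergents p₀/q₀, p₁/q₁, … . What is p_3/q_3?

Using pₖ = aₖpₖ₋₁ + pₖ₋₂, qₖ = aₖqₖ₋₁ + qₖ₋₂ (with p₋₁=1, p₋₂=0, q₋₁=0, q₋₂=1):
  k=0: a=4, p=4, q=1
  k=1: a=7, p=29, q=7
  k=2: a=3, p=91, q=22
  k=3: a=15, p=1394, q=337

1394/337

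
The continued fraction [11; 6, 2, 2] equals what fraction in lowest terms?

Using pₖ = aₖpₖ₋₁ + pₖ₋₂ and qₖ = aₖqₖ₋₁ + qₖ₋₂:
  k=0: a=11, p=11, q=1
  k=1: a=6, p=67, q=6
  k=2: a=2, p=145, q=13
  k=3: a=2, p=357, q=32

357/32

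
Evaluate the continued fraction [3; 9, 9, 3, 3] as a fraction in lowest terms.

2634/847

Fold from the inside: start with 3/1.
  3 + 1/3 = 10/3
  9 + 3/10 = 93/10
  9 + 10/93 = 847/93
  3 + 93/847 = 2634/847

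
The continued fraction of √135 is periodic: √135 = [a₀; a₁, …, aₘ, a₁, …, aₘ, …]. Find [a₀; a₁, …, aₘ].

[11; 1, 1, 1, 1, 1, 1, 1, 22]

a₀ = ⌊√135⌋ = 11.
With m₀=0, d₀=1 and mₖ₊₁ = dₖaₖ − mₖ, dₖ₊₁ = (n − mₖ₊₁²)/dₖ, aₖ₊₁ = ⌊(a₀+mₖ₊₁)/dₖ₊₁⌋:
  k=1: m=11, d=14, a=1
  k=2: m=3, d=9, a=1
  k=3: m=6, d=11, a=1
  k=4: m=5, d=10, a=1
  k=5: m=5, d=11, a=1
  k=6: m=6, d=9, a=1
  k=7: m=3, d=14, a=1
  k=8: m=11, d=1, a=22
d=1 and a=2a₀=22 at k=8, so the next step gives (m, d) = (11, 14) again — its k=1 value — and the period has length 8.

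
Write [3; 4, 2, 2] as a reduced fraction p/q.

Using pₖ = aₖpₖ₋₁ + pₖ₋₂ and qₖ = aₖqₖ₋₁ + qₖ₋₂:
  k=0: a=3, p=3, q=1
  k=1: a=4, p=13, q=4
  k=2: a=2, p=29, q=9
  k=3: a=2, p=71, q=22

71/22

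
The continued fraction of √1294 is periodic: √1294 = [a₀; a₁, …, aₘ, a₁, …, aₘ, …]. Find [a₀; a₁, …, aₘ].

[35; 1, 34, 1, 70]

a₀ = ⌊√1294⌋ = 35.
With m₀=0, d₀=1 and mₖ₊₁ = dₖaₖ − mₖ, dₖ₊₁ = (n − mₖ₊₁²)/dₖ, aₖ₊₁ = ⌊(a₀+mₖ₊₁)/dₖ₊₁⌋:
  k=1: m=35, d=69, a=1
  k=2: m=34, d=2, a=34
  k=3: m=34, d=69, a=1
  k=4: m=35, d=1, a=70
d=1 and a=2a₀=70 at k=4, so the next step gives (m, d) = (35, 69) again — its k=1 value — and the period has length 4.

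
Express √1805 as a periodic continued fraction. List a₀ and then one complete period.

[42; 2, 16, 2, 84]

a₀ = ⌊√1805⌋ = 42.
With m₀=0, d₀=1 and mₖ₊₁ = dₖaₖ − mₖ, dₖ₊₁ = (n − mₖ₊₁²)/dₖ, aₖ₊₁ = ⌊(a₀+mₖ₊₁)/dₖ₊₁⌋:
  k=1: m=42, d=41, a=2
  k=2: m=40, d=5, a=16
  k=3: m=40, d=41, a=2
  k=4: m=42, d=1, a=84
d=1 and a=2a₀=84 at k=4, so the next step gives (m, d) = (42, 41) again — its k=1 value — and the period has length 4.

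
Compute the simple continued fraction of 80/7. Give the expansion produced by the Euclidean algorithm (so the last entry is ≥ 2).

80 = 11*7 + 3
7 = 2*3 + 1
3 = 3*1 + 0  (stop)
So 80/7 = [11; 2, 3].

[11; 2, 3]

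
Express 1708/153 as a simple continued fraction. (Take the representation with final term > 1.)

[11; 6, 8, 3]

1708 = 11*153 + 25
153 = 6*25 + 3
25 = 8*3 + 1
3 = 3*1 + 0  (stop)
So 1708/153 = [11; 6, 8, 3].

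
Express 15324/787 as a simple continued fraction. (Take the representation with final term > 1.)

15324 = 19×787 + 371
787 = 2×371 + 45
371 = 8×45 + 11
45 = 4×11 + 1
11 = 11×1 + 0  (stop)
So 15324/787 = [19; 2, 8, 4, 11].

[19; 2, 8, 4, 11]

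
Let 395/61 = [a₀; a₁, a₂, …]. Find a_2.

9

395 = 6·61 + 29   →  a_0 = 6
61 = 2·29 + 3   →  a_1 = 2
29 = 9·3 + 2   →  a_2 = 9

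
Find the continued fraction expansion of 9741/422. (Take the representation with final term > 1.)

9741 = 23·422 + 35
422 = 12·35 + 2
35 = 17·2 + 1
2 = 2·1 + 0  (stop)
So 9741/422 = [23; 12, 17, 2].

[23; 12, 17, 2]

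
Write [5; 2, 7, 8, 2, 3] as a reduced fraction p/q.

Fold from the inside: start with 3/1.
  2 + 1/3 = 7/3
  8 + 3/7 = 59/7
  7 + 7/59 = 420/59
  2 + 59/420 = 899/420
  5 + 420/899 = 4915/899

4915/899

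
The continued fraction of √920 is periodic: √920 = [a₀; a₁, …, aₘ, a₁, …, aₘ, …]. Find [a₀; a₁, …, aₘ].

a₀ = ⌊√920⌋ = 30.
With m₀=0, d₀=1 and mₖ₊₁ = dₖaₖ − mₖ, dₖ₊₁ = (n − mₖ₊₁²)/dₖ, aₖ₊₁ = ⌊(a₀+mₖ₊₁)/dₖ₊₁⌋:
  k=1: m=30, d=20, a=3
  k=2: m=30, d=1, a=60
d=1 and a=2a₀=60 at k=2, so the next step gives (m, d) = (30, 20) again — its k=1 value — and the period has length 2.

[30; 3, 60]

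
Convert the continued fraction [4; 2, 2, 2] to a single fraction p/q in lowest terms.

Fold from the inside: start with 2/1.
  2 + 1/2 = 5/2
  2 + 2/5 = 12/5
  4 + 5/12 = 53/12

53/12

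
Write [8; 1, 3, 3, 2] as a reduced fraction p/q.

Fold from the inside: start with 2/1.
  3 + 1/2 = 7/2
  3 + 2/7 = 23/7
  1 + 7/23 = 30/23
  8 + 23/30 = 263/30

263/30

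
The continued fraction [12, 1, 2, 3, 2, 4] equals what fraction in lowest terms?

1295/102

Using pₖ = aₖpₖ₋₁ + pₖ₋₂ and qₖ = aₖqₖ₋₁ + qₖ₋₂:
  k=0: a=12, p=12, q=1
  k=1: a=1, p=13, q=1
  k=2: a=2, p=38, q=3
  k=3: a=3, p=127, q=10
  k=4: a=2, p=292, q=23
  k=5: a=4, p=1295, q=102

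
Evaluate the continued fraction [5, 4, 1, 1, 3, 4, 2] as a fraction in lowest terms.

Fold from the inside: start with 2/1.
  4 + 1/2 = 9/2
  3 + 2/9 = 29/9
  1 + 9/29 = 38/29
  1 + 29/38 = 67/38
  4 + 38/67 = 306/67
  5 + 67/306 = 1597/306

1597/306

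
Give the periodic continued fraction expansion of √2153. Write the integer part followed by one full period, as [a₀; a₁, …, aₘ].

a₀ = ⌊√2153⌋ = 46.
With m₀=0, d₀=1 and mₖ₊₁ = dₖaₖ − mₖ, dₖ₊₁ = (n − mₖ₊₁²)/dₖ, aₖ₊₁ = ⌊(a₀+mₖ₊₁)/dₖ₊₁⌋:
  k=1: m=46, d=37, a=2
  k=2: m=28, d=37, a=2
  k=3: m=46, d=1, a=92
d=1 and a=2a₀=92 at k=3, so the next step gives (m, d) = (46, 37) again — its k=1 value — and the period has length 3.

[46; 2, 2, 92]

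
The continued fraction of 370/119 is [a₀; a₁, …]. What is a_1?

370 = 3·119 + 13   →  a_0 = 3
119 = 9·13 + 2   →  a_1 = 9

9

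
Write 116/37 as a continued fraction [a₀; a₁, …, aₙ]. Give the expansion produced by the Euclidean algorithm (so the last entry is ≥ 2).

116 = 3*37 + 5
37 = 7*5 + 2
5 = 2*2 + 1
2 = 2*1 + 0  (stop)
So 116/37 = [3; 7, 2, 2].

[3; 7, 2, 2]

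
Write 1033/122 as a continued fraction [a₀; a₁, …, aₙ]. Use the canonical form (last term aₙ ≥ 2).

1033 = 8·122 + 57
122 = 2·57 + 8
57 = 7·8 + 1
8 = 8·1 + 0  (stop)
So 1033/122 = [8; 2, 7, 8].

[8; 2, 7, 8]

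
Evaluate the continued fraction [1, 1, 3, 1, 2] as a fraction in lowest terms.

25/14

Fold from the inside: start with 2/1.
  1 + 1/2 = 3/2
  3 + 2/3 = 11/3
  1 + 3/11 = 14/11
  1 + 11/14 = 25/14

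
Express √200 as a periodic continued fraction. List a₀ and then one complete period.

a₀ = ⌊√200⌋ = 14.
With m₀=0, d₀=1 and mₖ₊₁ = dₖaₖ − mₖ, dₖ₊₁ = (n − mₖ₊₁²)/dₖ, aₖ₊₁ = ⌊(a₀+mₖ₊₁)/dₖ₊₁⌋:
  k=1: m=14, d=4, a=7
  k=2: m=14, d=1, a=28
d=1 and a=2a₀=28 at k=2, so the next step gives (m, d) = (14, 4) again — its k=1 value — and the period has length 2.

[14; 7, 28]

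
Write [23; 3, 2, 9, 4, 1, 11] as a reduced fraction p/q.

Fold from the inside: start with 11/1.
  1 + 1/11 = 12/11
  4 + 11/12 = 59/12
  9 + 12/59 = 543/59
  2 + 59/543 = 1145/543
  3 + 543/1145 = 3978/1145
  23 + 1145/3978 = 92639/3978

92639/3978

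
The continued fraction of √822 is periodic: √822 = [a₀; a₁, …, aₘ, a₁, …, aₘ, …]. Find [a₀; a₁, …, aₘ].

[28; 1, 2, 28, 2, 1, 56]

a₀ = ⌊√822⌋ = 28.
With m₀=0, d₀=1 and mₖ₊₁ = dₖaₖ − mₖ, dₖ₊₁ = (n − mₖ₊₁²)/dₖ, aₖ₊₁ = ⌊(a₀+mₖ₊₁)/dₖ₊₁⌋:
  k=1: m=28, d=38, a=1
  k=2: m=10, d=19, a=2
  k=3: m=28, d=2, a=28
  k=4: m=28, d=19, a=2
  k=5: m=10, d=38, a=1
  k=6: m=28, d=1, a=56
d=1 and a=2a₀=56 at k=6, so the next step gives (m, d) = (28, 38) again — its k=1 value — and the period has length 6.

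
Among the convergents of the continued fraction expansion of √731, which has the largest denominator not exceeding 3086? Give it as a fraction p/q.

√731 = [27; 27, 54, …] (period length 2).
Convergents:
  p_0/q_0 = 27/1
  p_1/q_1 = 730/27
  p_2/q_2 = 39447/1459
  p_3/q_3 = 1065799/39420
q_2 = 1459 ≤ 3086 < 39420 = q_3, so the answer is 39447/1459.

39447/1459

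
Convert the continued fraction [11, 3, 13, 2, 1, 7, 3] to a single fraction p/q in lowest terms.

Using pₖ = aₖpₖ₋₁ + pₖ₋₂ and qₖ = aₖqₖ₋₁ + qₖ₋₂:
  k=0: a=11, p=11, q=1
  k=1: a=3, p=34, q=3
  k=2: a=13, p=453, q=40
  k=3: a=2, p=940, q=83
  k=4: a=1, p=1393, q=123
  k=5: a=7, p=10691, q=944
  k=6: a=3, p=33466, q=2955

33466/2955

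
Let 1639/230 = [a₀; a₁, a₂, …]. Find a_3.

1639 = 7·230 + 29   →  a_0 = 7
230 = 7·29 + 27   →  a_1 = 7
29 = 1·27 + 2   →  a_2 = 1
27 = 13·2 + 1   →  a_3 = 13

13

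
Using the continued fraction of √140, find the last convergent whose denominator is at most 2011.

10081/852

√140 = [11; 1, 4, 1, 22, …] (period length 4).
Convergents:
  p_0/q_0 = 11/1
  p_1/q_1 = 12/1
  p_2/q_2 = 59/5
  p_3/q_3 = 71/6
  p_4/q_4 = 1621/137
  p_5/q_5 = 1692/143
  p_6/q_6 = 8389/709
  p_7/q_7 = 10081/852
  p_8/q_8 = 230171/19453
q_7 = 852 ≤ 2011 < 19453 = q_8, so the answer is 10081/852.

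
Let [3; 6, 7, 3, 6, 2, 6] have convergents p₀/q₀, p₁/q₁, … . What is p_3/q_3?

Using pₖ = aₖpₖ₋₁ + pₖ₋₂, qₖ = aₖqₖ₋₁ + qₖ₋₂ (with p₋₁=1, p₋₂=0, q₋₁=0, q₋₂=1):
  k=0: a=3, p=3, q=1
  k=1: a=6, p=19, q=6
  k=2: a=7, p=136, q=43
  k=3: a=3, p=427, q=135

427/135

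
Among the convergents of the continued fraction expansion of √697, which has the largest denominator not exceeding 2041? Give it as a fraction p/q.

√697 = [26; 2, 2, 52, …] (period length 3).
Convergents:
  p_0/q_0 = 26/1
  p_1/q_1 = 53/2
  p_2/q_2 = 132/5
  p_3/q_3 = 6917/262
  p_4/q_4 = 13966/529
  p_5/q_5 = 34849/1320
  p_6/q_6 = 1826114/69169
q_5 = 1320 ≤ 2041 < 69169 = q_6, so the answer is 34849/1320.

34849/1320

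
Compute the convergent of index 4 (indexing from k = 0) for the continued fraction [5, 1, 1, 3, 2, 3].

89/16

Using pₖ = aₖpₖ₋₁ + pₖ₋₂, qₖ = aₖqₖ₋₁ + qₖ₋₂ (with p₋₁=1, p₋₂=0, q₋₁=0, q₋₂=1):
  k=0: a=5, p=5, q=1
  k=1: a=1, p=6, q=1
  k=2: a=1, p=11, q=2
  k=3: a=3, p=39, q=7
  k=4: a=2, p=89, q=16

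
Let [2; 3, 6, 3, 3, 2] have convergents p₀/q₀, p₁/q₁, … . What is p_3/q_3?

139/60

Using pₖ = aₖpₖ₋₁ + pₖ₋₂, qₖ = aₖqₖ₋₁ + qₖ₋₂ (with p₋₁=1, p₋₂=0, q₋₁=0, q₋₂=1):
  k=0: a=2, p=2, q=1
  k=1: a=3, p=7, q=3
  k=2: a=6, p=44, q=19
  k=3: a=3, p=139, q=60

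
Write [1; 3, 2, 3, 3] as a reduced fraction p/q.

Using pₖ = aₖpₖ₋₁ + pₖ₋₂ and qₖ = aₖqₖ₋₁ + qₖ₋₂:
  k=0: a=1, p=1, q=1
  k=1: a=3, p=4, q=3
  k=2: a=2, p=9, q=7
  k=3: a=3, p=31, q=24
  k=4: a=3, p=102, q=79

102/79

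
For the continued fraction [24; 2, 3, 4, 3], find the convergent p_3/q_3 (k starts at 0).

Using pₖ = aₖpₖ₋₁ + pₖ₋₂, qₖ = aₖqₖ₋₁ + qₖ₋₂ (with p₋₁=1, p₋₂=0, q₋₁=0, q₋₂=1):
  k=0: a=24, p=24, q=1
  k=1: a=2, p=49, q=2
  k=2: a=3, p=171, q=7
  k=3: a=4, p=733, q=30

733/30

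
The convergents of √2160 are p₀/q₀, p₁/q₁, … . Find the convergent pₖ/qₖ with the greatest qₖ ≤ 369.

5763/124

√2160 = [46; 2, 9, 1, 4, 1, 9, 2, 92, …] (period length 8).
Convergents:
  p_0/q_0 = 46/1
  p_1/q_1 = 93/2
  p_2/q_2 = 883/19
  p_3/q_3 = 976/21
  p_4/q_4 = 4787/103
  p_5/q_5 = 5763/124
  p_6/q_6 = 56654/1219
q_5 = 124 ≤ 369 < 1219 = q_6, so the answer is 5763/124.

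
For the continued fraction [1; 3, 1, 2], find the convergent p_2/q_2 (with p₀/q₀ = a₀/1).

5/4

Using pₖ = aₖpₖ₋₁ + pₖ₋₂, qₖ = aₖqₖ₋₁ + qₖ₋₂ (with p₋₁=1, p₋₂=0, q₋₁=0, q₋₂=1):
  k=0: a=1, p=1, q=1
  k=1: a=3, p=4, q=3
  k=2: a=1, p=5, q=4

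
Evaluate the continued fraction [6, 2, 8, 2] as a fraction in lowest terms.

233/36

Fold from the inside: start with 2/1.
  8 + 1/2 = 17/2
  2 + 2/17 = 36/17
  6 + 17/36 = 233/36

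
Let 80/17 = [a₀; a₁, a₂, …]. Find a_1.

80 = 4·17 + 12   →  a_0 = 4
17 = 1·12 + 5   →  a_1 = 1

1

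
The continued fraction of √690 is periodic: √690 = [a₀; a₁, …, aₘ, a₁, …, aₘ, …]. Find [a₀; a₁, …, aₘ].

[26; 3, 1, 2, 1, 3, 52]

a₀ = ⌊√690⌋ = 26.
With m₀=0, d₀=1 and mₖ₊₁ = dₖaₖ − mₖ, dₖ₊₁ = (n − mₖ₊₁²)/dₖ, aₖ₊₁ = ⌊(a₀+mₖ₊₁)/dₖ₊₁⌋:
  k=1: m=26, d=14, a=3
  k=2: m=16, d=31, a=1
  k=3: m=15, d=15, a=2
  k=4: m=15, d=31, a=1
  k=5: m=16, d=14, a=3
  k=6: m=26, d=1, a=52
d=1 and a=2a₀=52 at k=6, so the next step gives (m, d) = (26, 14) again — its k=1 value — and the period has length 6.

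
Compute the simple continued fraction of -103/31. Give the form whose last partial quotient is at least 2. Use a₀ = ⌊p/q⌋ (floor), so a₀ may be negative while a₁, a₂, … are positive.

[-4; 1, 2, 10]

-103 = -4*31 + 21
31 = 1*21 + 10
21 = 2*10 + 1
10 = 10*1 + 0  (stop)
So -103/31 = [-4; 1, 2, 10].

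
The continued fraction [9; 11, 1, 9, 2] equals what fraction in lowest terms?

Fold from the inside: start with 2/1.
  9 + 1/2 = 19/2
  1 + 2/19 = 21/19
  11 + 19/21 = 250/21
  9 + 21/250 = 2271/250

2271/250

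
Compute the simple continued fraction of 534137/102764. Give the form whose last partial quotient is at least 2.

[5; 5, 17, 4, 3, 3, 3, 8]

534137 = 5*102764 + 20317
102764 = 5*20317 + 1179
20317 = 17*1179 + 274
1179 = 4*274 + 83
274 = 3*83 + 25
83 = 3*25 + 8
25 = 3*8 + 1
8 = 8*1 + 0  (stop)
So 534137/102764 = [5; 5, 17, 4, 3, 3, 3, 8].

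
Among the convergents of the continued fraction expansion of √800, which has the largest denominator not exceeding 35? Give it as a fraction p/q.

√800 = [28; 3, 1, 1, 13, 1, 1, 3, 56, …] (period length 8).
Convergents:
  p_0/q_0 = 28/1
  p_1/q_1 = 85/3
  p_2/q_2 = 113/4
  p_3/q_3 = 198/7
  p_4/q_4 = 2687/95
q_3 = 7 ≤ 35 < 95 = q_4, so the answer is 198/7.

198/7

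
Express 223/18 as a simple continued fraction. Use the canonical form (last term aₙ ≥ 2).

223 = 12*18 + 7
18 = 2*7 + 4
7 = 1*4 + 3
4 = 1*3 + 1
3 = 3*1 + 0  (stop)
So 223/18 = [12; 2, 1, 1, 3].

[12; 2, 1, 1, 3]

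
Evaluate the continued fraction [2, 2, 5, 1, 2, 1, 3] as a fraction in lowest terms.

460/187

Fold from the inside: start with 3/1.
  1 + 1/3 = 4/3
  2 + 3/4 = 11/4
  1 + 4/11 = 15/11
  5 + 11/15 = 86/15
  2 + 15/86 = 187/86
  2 + 86/187 = 460/187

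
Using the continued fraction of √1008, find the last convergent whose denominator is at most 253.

√1008 = [31; 1, 2, 1, 62, …] (period length 4).
Convergents:
  p_0/q_0 = 31/1
  p_1/q_1 = 32/1
  p_2/q_2 = 95/3
  p_3/q_3 = 127/4
  p_4/q_4 = 7969/251
  p_5/q_5 = 8096/255
q_4 = 251 ≤ 253 < 255 = q_5, so the answer is 7969/251.

7969/251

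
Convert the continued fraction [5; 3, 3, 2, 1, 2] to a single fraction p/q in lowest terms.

472/89

Fold from the inside: start with 2/1.
  1 + 1/2 = 3/2
  2 + 2/3 = 8/3
  3 + 3/8 = 27/8
  3 + 8/27 = 89/27
  5 + 27/89 = 472/89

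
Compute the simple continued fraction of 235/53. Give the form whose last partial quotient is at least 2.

[4; 2, 3, 3, 2]

235 = 4·53 + 23
53 = 2·23 + 7
23 = 3·7 + 2
7 = 3·2 + 1
2 = 2·1 + 0  (stop)
So 235/53 = [4; 2, 3, 3, 2].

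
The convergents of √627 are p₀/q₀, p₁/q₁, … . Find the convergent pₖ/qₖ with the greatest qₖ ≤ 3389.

√627 = [25; 25, 50, …] (period length 2).
Convergents:
  p_0/q_0 = 25/1
  p_1/q_1 = 626/25
  p_2/q_2 = 31325/1251
  p_3/q_3 = 783751/31300
q_2 = 1251 ≤ 3389 < 31300 = q_3, so the answer is 31325/1251.

31325/1251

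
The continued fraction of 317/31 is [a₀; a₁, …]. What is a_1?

4

317 = 10·31 + 7   →  a_0 = 10
31 = 4·7 + 3   →  a_1 = 4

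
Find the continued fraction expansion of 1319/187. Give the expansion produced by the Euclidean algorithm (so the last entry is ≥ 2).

[7; 18, 1, 2, 3]

1319 = 7×187 + 10
187 = 18×10 + 7
10 = 1×7 + 3
7 = 2×3 + 1
3 = 3×1 + 0  (stop)
So 1319/187 = [7; 18, 1, 2, 3].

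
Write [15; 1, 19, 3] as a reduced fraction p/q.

973/61

Fold from the inside: start with 3/1.
  19 + 1/3 = 58/3
  1 + 3/58 = 61/58
  15 + 58/61 = 973/61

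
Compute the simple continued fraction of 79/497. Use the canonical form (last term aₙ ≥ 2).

[0; 6, 3, 2, 3, 3]

79 = 0*497 + 79
497 = 6*79 + 23
79 = 3*23 + 10
23 = 2*10 + 3
10 = 3*3 + 1
3 = 3*1 + 0  (stop)
So 79/497 = [0; 6, 3, 2, 3, 3].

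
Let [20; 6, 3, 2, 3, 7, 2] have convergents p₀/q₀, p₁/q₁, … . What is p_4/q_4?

Using pₖ = aₖpₖ₋₁ + pₖ₋₂, qₖ = aₖqₖ₋₁ + qₖ₋₂ (with p₋₁=1, p₋₂=0, q₋₁=0, q₋₂=1):
  k=0: a=20, p=20, q=1
  k=1: a=6, p=121, q=6
  k=2: a=3, p=383, q=19
  k=3: a=2, p=887, q=44
  k=4: a=3, p=3044, q=151

3044/151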